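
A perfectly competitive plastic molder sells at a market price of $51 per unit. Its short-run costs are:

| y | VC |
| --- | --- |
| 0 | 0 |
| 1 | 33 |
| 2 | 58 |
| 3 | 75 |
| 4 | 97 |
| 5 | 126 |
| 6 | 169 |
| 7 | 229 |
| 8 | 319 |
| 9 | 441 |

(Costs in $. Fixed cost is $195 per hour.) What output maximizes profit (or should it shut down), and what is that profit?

y = 6; profit = -$58

Tabulate TR − TC: y=0: -195; y=1: -177; y=2: -151; y=3: -117; y=4: -88; y=5: -66; y=6: -58; y=7: -67; y=8: -106; y=9: -177.
Profit is maximized at y = 6. AVC there is 169/6 = $28.17 ≤ P, so producing beats shutting down (which would give -$195).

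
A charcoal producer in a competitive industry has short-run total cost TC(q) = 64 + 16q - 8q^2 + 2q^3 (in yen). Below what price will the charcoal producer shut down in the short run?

Short-run supply begins at min AVC. From VC = 16q - 8q^2 + 2q^3, AVC = 16 - 8q + 2q^2.
At the minimum of AVC, MC = AVC. MC = 16 - 16q + 6q^2; setting MC = AVC gives 4q^2 - 8q = 0, so q = 2. min AVC = 8.
The firm shuts down for any P below ¥8.

¥8 per unit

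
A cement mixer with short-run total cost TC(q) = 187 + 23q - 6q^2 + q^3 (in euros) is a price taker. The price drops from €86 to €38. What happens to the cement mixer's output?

Output falls from 7 to 5

MC = 23 - 12q + 3q^2; the shutdown threshold is min AVC = €14 (at q = 3).
With P = €86 above the shutdown price, P = MC gives q = 7.
At P = €38 ≥ min AVC, set P = MC: q = 5. The firm stays open but cuts output.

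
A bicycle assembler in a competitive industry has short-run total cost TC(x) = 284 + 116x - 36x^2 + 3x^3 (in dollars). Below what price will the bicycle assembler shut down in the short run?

The firm shuts down when price falls below the minimum of average variable cost. AVC = VC/x = 116 - 36x + 3x^2.
dAVC/dx = -36 + 6x = 0 gives x = 6. min AVC = 116 - 36·6 + 3·6^2 = 8.
For P < $8 the firm produces nothing.

$8 per unit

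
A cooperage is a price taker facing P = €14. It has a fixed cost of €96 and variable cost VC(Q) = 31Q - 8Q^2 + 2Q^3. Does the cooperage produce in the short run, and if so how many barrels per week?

From TC, MC = TC'(Q) = 31 - 16Q + 6Q^2 and AVC = VC/Q = 31 - 8Q + 2Q^2.
AVC hits its minimum where MC = AVC, at Q = 2, giving min AVC = 31 - 8·2 + 2·2^2 = €23.
Since P = €14 < min AVC = €23, price fails to cover variable cost at any output.
Best response: produce nothing and absorb the €96 fixed cost.

Shut down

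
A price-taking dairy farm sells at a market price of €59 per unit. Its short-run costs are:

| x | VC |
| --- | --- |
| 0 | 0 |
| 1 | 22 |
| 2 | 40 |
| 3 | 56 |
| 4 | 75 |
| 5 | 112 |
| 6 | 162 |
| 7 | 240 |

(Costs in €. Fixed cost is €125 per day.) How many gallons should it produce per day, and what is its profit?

Tabulate TR − TC: x=0: -125; x=1: -88; x=2: -47; x=3: -4; x=4: 36; x=5: 58; x=6: 67; x=7: 48.
Profit is maximized at x = 6. AVC there is 162/6 = €27 ≤ P, so producing beats shutting down (which would give -€125).

x = 6; profit = €67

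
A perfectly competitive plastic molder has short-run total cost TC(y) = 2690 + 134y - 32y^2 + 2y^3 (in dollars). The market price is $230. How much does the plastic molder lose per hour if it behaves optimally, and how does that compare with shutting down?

Profit = -$386 at y = 12

AVC = 134 - 32y + 2y^2 has its minimum $6 at y = 8; price $230 clears that bar, so the firm operates.
MC = 134 - 64y + 6y^2. Setting P = MC and taking the root on the rising branch gives y* = 12.
TR = 230·12 = 2760. TC = 2690 + 456 = 3146. Profit = 2760 − 3146 = -$386.
Shutting down would mean losing the fixed cost of $2690, so operating at a loss of $386 is better by $2304.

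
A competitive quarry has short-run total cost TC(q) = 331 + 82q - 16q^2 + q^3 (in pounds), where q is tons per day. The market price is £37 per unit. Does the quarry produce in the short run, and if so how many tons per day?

Produce at q = 9

Strip out fixed cost: VC = 82q - 16q^2 + q^3. Then AVC = 82 - 16q + q^2 and MC = 82 - 32q + 3q^2.
AVC hits its minimum where MC = AVC, at q = 8, giving min AVC = 82 - 16·8 + 8^2 = £18.
Since P = £37 ≥ min AVC = £18, price covers variable cost and the firm should produce.
Solving P = MC: 45 - 32q + 3q^2 = 0 ⇒ q = 5/3 or 9. On the upward-sloping branch, q* = 9.
Check: AVC at q = 9 is £19 ≤ P, so revenue covers variable cost.
Profit = P·q − TC = 37·9 − 502 = -£169, a loss, but smaller than the £331 fixed cost the firm would lose by shutting down.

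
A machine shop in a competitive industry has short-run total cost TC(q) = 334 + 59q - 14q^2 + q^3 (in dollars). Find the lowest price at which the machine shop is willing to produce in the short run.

$10 per unit

The firm shuts down when price falls below the minimum of average variable cost. AVC = VC/q = 59 - 14q + q^2.
At the minimum of AVC, MC = AVC. MC = 59 - 28q + 3q^2; setting MC = AVC gives 2q^2 - 14q = 0, so q = 7. min AVC = 10.
For P < $10 the firm produces nothing.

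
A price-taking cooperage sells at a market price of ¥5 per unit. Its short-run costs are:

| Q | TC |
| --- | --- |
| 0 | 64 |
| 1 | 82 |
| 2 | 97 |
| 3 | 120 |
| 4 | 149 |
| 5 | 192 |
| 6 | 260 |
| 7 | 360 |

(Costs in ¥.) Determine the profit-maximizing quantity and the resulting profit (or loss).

Profit at each row (π = 5Q − TC): Q=0: -64; Q=1: -77; Q=2: -87; Q=3: -105; Q=4: -129; Q=5: -167; Q=6: -230; Q=7: -325.
Profit is highest at Q = 0. Equivalently, the lowest AVC in the table is 33/2 ≈ ¥16.50 at Q = 2, and P = ¥5 falls below it — price never covers variable cost, so the firm shuts down and loses only its fixed cost.

Q = 0 (shut down); profit = -¥64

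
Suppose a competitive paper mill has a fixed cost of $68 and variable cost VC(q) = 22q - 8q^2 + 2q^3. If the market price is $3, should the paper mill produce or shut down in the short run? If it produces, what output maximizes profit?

Shut down

Strip out fixed cost: VC = 22q - 8q^2 + 2q^3. Then AVC = 22 - 8q + 2q^2 and MC = 22 - 16q + 6q^2.
AVC hits its minimum where MC = AVC, at q = 2, giving min AVC = 22 - 8·2 + 2·2^2 = $14.
P = $3 lies below min AVC = $14; no output level covers variable cost.
The firm minimizes its loss by shutting down and losing only its fixed cost of $68.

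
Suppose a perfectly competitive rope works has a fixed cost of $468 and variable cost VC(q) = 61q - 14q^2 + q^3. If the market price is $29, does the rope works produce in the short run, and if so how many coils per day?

Produce at q = 8

Variable cost is VC = 61q - 14q^2 + q^3, so AVC = VC/q = 61 - 14q + q^2 and MC = dTC/dq = 61 - 28q + 3q^2.
The AVC parabola has its vertex at q = 14/2 = 7, where AVC = 61 - 14·7 + 7^2 = $12.
P = $29 exceeds min AVC = $12, so the firm stays open.
Set P = MC: 29 = 61 - 28q + 3q^2 → 32 - 28q + 3q^2 = 0. The roots are q = 4/3 and q = 8; the profit-maximizing output is on the rising part of MC, so q* = 8.
Check: AVC at q = 8 is $13 ≤ P, so revenue covers variable cost.
Profit = P·q − TC = 29·8 − 572 = -$340, a loss, but smaller than the $468 fixed cost the firm would lose by shutting down.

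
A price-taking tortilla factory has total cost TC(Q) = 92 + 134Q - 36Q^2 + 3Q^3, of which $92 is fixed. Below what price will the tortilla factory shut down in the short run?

$26 per unit

The shutdown price is the minimum of AVC. VC = 134Q - 36Q^2 + 3Q^3, so AVC = 134 - 36Q + 3Q^2.
At the minimum of AVC, MC = AVC. MC = 134 - 72Q + 9Q^2; setting MC = AVC gives 6Q^2 - 36Q = 0, so Q = 6. min AVC = 26.
The firm shuts down for any P below $26.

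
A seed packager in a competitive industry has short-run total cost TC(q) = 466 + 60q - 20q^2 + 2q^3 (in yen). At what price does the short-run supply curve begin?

Short-run supply begins at min AVC. From VC = 60q - 20q^2 + 2q^3, AVC = 60 - 20q + 2q^2.
At the minimum of AVC, MC = AVC. MC = 60 - 40q + 6q^2; setting MC = AVC gives 4q^2 - 20q = 0, so q = 5. min AVC = 10.
The firm shuts down for any P below ¥10.

¥10 per unit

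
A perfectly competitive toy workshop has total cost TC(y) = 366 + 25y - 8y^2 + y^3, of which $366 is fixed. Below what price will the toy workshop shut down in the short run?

The firm shuts down when price falls below the minimum of average variable cost. AVC = VC/y = 25 - 8y + y^2.
dAVC/dy = -8 + 2y = 0 gives y = 4. min AVC = 25 - 8·4 + 4^2 = 9.
For P < $9 the firm produces nothing.

$9 per unit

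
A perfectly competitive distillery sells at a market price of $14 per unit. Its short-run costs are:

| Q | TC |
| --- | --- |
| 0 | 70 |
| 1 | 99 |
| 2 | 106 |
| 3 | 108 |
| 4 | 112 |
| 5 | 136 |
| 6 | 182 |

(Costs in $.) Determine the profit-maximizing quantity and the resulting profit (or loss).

Q = 4; profit = -$56

Compute π = P·Q − TC at each output: Q=0: -70; Q=1: -85; Q=2: -78; Q=3: -66; Q=4: -56; Q=5: -66; Q=6: -98.
Profit is maximized at Q = 4. AVC there is 42/4 = $10.50 ≤ P, so producing beats shutting down (which would give -$70).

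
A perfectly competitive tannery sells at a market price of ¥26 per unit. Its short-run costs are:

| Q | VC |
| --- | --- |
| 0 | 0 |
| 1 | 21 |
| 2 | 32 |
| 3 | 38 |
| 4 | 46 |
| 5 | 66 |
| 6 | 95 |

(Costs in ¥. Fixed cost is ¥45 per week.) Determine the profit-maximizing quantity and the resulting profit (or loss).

Profit at each row (π = 26Q − TC): Q=0: -45; Q=1: -40; Q=2: -25; Q=3: -5; Q=4: 13; Q=5: 19; Q=6: 16.
Profit is maximized at Q = 5. AVC there is 66/5 = ¥13.20 ≤ P, so producing beats shutting down (which would give -¥45).

Q = 5; profit = ¥19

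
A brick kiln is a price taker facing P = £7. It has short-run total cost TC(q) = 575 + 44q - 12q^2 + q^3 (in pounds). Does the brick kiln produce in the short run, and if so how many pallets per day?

Strip out fixed cost: VC = 44q - 12q^2 + q^3. Then AVC = 44 - 12q + q^2 and MC = 44 - 24q + 3q^2.
AVC hits its minimum where MC = AVC, at q = 6, giving min AVC = 44 - 12·6 + 6^2 = £8.
P = £7 lies below min AVC = £8; no output level covers variable cost.
The firm minimizes its loss by shutting down and losing only its fixed cost of £575.

Shut down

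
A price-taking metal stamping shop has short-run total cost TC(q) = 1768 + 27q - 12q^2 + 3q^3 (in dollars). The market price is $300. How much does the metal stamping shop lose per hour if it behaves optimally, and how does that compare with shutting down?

Profit = -$298 at q = 7

AVC = 27 - 12q + 3q^2; min AVC = $15 at q = 2. Since P = $300 ≥ min AVC, the firm produces.
MC = 27 - 24q + 9q^2. Setting P = MC and taking the root on the rising branch gives q* = 7.
TR = 300·7 = 2100. TC = 1768 + 630 = 2398. Profit = 2100 − 2398 = -$298.
By producing, the firm covers all variable cost plus $1470 of fixed cost; shutting down would lose the full $1768.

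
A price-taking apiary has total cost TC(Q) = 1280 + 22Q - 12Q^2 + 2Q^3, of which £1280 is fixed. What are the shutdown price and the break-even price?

Shutdown price = min AVC. AVC = 22 - 12Q + 2Q^2, with vertex at Q = 3 and minimum £4.
ATC = 1280/Q + 22 - 12Q + 2Q^2. Setting dATC/dQ = −1280/Q^2 − 12 + 4Q = 0 gives Q = 8 (since 4·8^3 − 12·8^2 = 1280).
min ATC = 1280/8 + 22 − 12·8 + 2·8^2 = £214. That is the break-even price.
For £4 ≤ P < £214 the firm produces at a loss; below £4 it shuts down.

Shutdown price = £4; break-even price = £214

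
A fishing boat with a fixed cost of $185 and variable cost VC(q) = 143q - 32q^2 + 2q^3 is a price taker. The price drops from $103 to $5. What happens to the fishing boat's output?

Output falls from 10 to 0 (the firm shuts down)

MC = 143 - 64q + 6q^2; the shutdown threshold is min AVC = $15 (at q = 8).
At P = $103 ≥ min AVC, set P = MC on the rising branch: q = 10.
At P = $5 < min AVC = $15, price no longer covers variable cost at any output, so the firm shuts down: q = 0.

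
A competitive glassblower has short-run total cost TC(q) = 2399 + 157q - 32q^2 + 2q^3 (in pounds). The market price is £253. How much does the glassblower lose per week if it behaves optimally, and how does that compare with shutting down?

AVC = 157 - 32q + 2q^2; min AVC = £29 at q = 8. Since P = £253 ≥ min AVC, the firm produces.
With MC = 157 - 64q + 6q^2, P = MC on the upward-sloping part at q* = 12.
TR = 253·12 = 3036. TC = 2399 + 732 = 3131. Profit = 3036 − 3131 = -£95.
Shutting down would mean losing the fixed cost of £2399, so operating at a loss of £95 is better by £2304.

Profit = -£95 at q = 12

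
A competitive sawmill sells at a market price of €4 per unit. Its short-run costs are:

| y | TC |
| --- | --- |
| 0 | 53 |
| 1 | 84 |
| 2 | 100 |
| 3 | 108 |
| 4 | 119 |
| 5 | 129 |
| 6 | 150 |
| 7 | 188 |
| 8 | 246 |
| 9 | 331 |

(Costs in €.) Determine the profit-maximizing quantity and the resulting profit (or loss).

y = 0 (shut down); profit = -€53

Profit at each row (π = 4y − TC): y=0: -53; y=1: -80; y=2: -92; y=3: -96; y=4: -103; y=5: -109; y=6: -126; y=7: -160; y=8: -214; y=9: -295.
Profit is highest at y = 0. Equivalently, the lowest AVC in the table is 76/5 ≈ €15.20 at y = 5, and P = €4 falls below it — price never covers variable cost, so the firm shuts down and loses only its fixed cost.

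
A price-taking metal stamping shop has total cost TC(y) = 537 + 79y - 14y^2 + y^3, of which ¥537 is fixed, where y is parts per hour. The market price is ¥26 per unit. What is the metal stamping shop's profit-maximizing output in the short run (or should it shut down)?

Shut down

From TC, MC = TC'(y) = 79 - 28y + 3y^2 and AVC = VC/y = 79 - 14y + y^2.
AVC hits its minimum where MC = AVC, at y = 7, giving min AVC = 79 - 14·7 + 7^2 = ¥30.
With P < min AVC (¥26 < ¥30), every unit sold adds to the loss.
Shutting down limits the loss to fixed cost, ¥537.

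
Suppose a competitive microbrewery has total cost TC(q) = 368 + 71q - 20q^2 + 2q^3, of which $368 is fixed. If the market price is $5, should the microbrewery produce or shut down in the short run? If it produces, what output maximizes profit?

Shut down

Strip out fixed cost: VC = 71q - 20q^2 + 2q^3. Then AVC = 71 - 20q + 2q^2 and MC = 71 - 40q + 6q^2.
AVC hits its minimum where MC = AVC, at q = 5, giving min AVC = 71 - 20·5 + 2·5^2 = $21.
Since P = $5 < min AVC = $21, price fails to cover variable cost at any output.
The firm minimizes its loss by shutting down and losing only its fixed cost of $368.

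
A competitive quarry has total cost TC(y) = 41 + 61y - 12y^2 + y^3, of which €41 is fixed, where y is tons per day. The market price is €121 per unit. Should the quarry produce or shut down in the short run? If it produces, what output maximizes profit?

Variable cost is VC = 61y - 12y^2 + y^3, so AVC = VC/y = 61 - 12y + y^2 and MC = dTC/dy = 61 - 24y + 3y^2.
The AVC parabola has its vertex at y = 12/2 = 6, where AVC = 61 - 12·6 + 6^2 = €25.
Because €121 ≥ €25, revenue can cover variable cost; the firm operates.
Solving P = MC: -60 - 24y + 3y^2 = 0 ⇒ y = -2 or 10. On the upward-sloping branch, y* = 10.
Check: AVC at y = 10 is €41 ≤ P, so revenue covers variable cost.
Profit = P·y − TC = 121·10 − 451 = €759.

Produce at y = 10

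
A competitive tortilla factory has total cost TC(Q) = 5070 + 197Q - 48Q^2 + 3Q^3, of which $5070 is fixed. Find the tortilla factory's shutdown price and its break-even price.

Shutdown price = $5; break-even price = $470

AVC = 197 - 48Q + 3Q^2; minimized at Q = 8, giving min AVC = $5. That is the shutdown price.
ATC = 5070/Q + 197 - 48Q + 3Q^2. Setting dATC/dQ = −5070/Q^2 − 48 + 6Q = 0 gives Q = 13 (since 6·13^3 − 48·13^2 = 5070).
min ATC = 5070/13 + 197 − 48·13 + 3·13^2 = $470. That is the break-even price.
For $5 ≤ P < $470 the firm produces at a loss; below $5 it shuts down.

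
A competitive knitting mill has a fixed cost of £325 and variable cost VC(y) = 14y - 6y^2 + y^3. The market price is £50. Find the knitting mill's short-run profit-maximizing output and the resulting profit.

Profit = -£109 at y = 6

AVC = 14 - 6y + y^2; min AVC = £5 at y = 3. Since P = £50 ≥ min AVC, the firm produces.
With MC = 14 - 12y + 3y^2, P = MC on the upward-sloping part at y* = 6.
TR = 50·6 = 300. TC = 325 + 84 = 409. Profit = 300 − 409 = -£109.
By producing, the firm covers all variable cost plus £216 of fixed cost; shutting down would lose the full £325.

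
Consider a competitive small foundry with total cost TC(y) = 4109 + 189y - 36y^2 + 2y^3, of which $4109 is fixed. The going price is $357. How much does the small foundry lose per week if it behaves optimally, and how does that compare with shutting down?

AVC = 189 - 36y + 2y^2 has its minimum $27 at y = 9; price $357 clears that bar, so the firm operates.
MC = 189 - 72y + 6y^2. Setting P = MC and taking the root on the rising branch gives y* = 14.
TR = 357·14 = 4998. TC = 4109 + 1078 = 5187. Profit = 4998 − 5187 = -$189.
That loss of $189 beats the $4109 the firm would lose by shutting down; producing recovers $3920 of fixed cost.

Profit = -$189 at y = 14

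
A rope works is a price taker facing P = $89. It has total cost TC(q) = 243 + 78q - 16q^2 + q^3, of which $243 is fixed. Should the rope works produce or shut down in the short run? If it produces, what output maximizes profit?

Strip out fixed cost: VC = 78q - 16q^2 + q^3. Then AVC = 78 - 16q + q^2 and MC = 78 - 32q + 3q^2.
The AVC parabola has its vertex at q = 16/2 = 8, where AVC = 78 - 16·8 + 8^2 = $14.
Because $89 ≥ $14, revenue can cover variable cost; the firm operates.
P = MC gives -11 - 32q + 3q^2 = 0, with roots -1/3 and 11. Take the larger (rising MC): q* = 11.
Check: AVC at q = 11 is $23 ≤ P, so revenue covers variable cost.
Profit = P·q − TC = 89·11 − 496 = $483.

Produce at q = 11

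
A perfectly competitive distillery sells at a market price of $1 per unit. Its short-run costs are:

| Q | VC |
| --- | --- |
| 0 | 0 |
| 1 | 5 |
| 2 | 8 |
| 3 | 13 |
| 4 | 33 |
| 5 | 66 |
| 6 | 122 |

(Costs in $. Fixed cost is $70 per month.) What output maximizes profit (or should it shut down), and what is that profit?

Q = 0 (shut down); profit = -$70

Compute π = P·Q − TC at each output: Q=0: -70; Q=1: -74; Q=2: -76; Q=3: -80; Q=4: -99; Q=5: -131; Q=6: -186.
Profit is highest at Q = 0. Equivalently, the lowest AVC in the table is 8/2 ≈ $4 at Q = 2, and P = $1 falls below it — price never covers variable cost, so the firm shuts down and loses only its fixed cost.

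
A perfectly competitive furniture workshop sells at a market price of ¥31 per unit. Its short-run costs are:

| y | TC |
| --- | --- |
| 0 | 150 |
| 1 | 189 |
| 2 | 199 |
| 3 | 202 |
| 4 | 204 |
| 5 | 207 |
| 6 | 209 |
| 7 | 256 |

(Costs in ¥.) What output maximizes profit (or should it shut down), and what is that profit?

Profit at each row (π = 31y − TC): y=0: -150; y=1: -158; y=2: -137; y=3: -109; y=4: -80; y=5: -52; y=6: -23; y=7: -39.
Profit is maximized at y = 6. AVC there is 59/6 = ¥9.83 ≤ P, so producing beats shutting down (which would give -¥150).

y = 6; profit = -¥23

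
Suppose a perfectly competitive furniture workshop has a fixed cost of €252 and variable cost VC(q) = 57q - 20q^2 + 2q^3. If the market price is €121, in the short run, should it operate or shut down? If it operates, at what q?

Produce at q = 8

Variable cost is VC = 57q - 20q^2 + 2q^3, so AVC = VC/q = 57 - 20q + 2q^2 and MC = dTC/dq = 57 - 40q + 6q^2.
The AVC parabola has its vertex at q = 20/4 = 5, where AVC = 57 - 20·5 + 2·5^2 = €7.
Since P = €121 ≥ min AVC = €7, price covers variable cost and the firm should produce.
Solving P = MC: -64 - 40q + 6q^2 = 0 ⇒ q = -4/3 or 8. On the upward-sloping branch, q* = 8.
Check: AVC at q = 8 is €25 ≤ P, so revenue covers variable cost.
Profit = P·q − TC = 121·8 − 452 = €516.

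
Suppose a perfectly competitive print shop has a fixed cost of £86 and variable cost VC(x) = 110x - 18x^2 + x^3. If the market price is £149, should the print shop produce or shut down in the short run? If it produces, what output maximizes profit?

Variable cost is VC = 110x - 18x^2 + x^3, so AVC = VC/x = 110 - 18x + x^2 and MC = dTC/dx = 110 - 36x + 3x^2.
The AVC parabola has its vertex at x = 18/2 = 9, where AVC = 110 - 18·9 + 9^2 = £29.
Because £149 ≥ £29, revenue can cover variable cost; the firm operates.
Solving P = MC: -39 - 36x + 3x^2 = 0 ⇒ x = -1 or 13. On the upward-sloping branch, x* = 13.
Check: AVC at x = 13 is £45 ≤ P, so revenue covers variable cost.
Profit = P·x − TC = 149·13 − 671 = £1266.

Produce at x = 13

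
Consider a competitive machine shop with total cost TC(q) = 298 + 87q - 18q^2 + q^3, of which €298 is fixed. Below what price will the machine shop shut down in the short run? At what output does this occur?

€6 per unit, at q = 9

The firm shuts down when price falls below the minimum of average variable cost. AVC = VC/q = 87 - 18q + q^2.
dAVC/dq = -18 + 2q = 0 gives q = 9. min AVC = 87 - 18·9 + 9^2 = 6.
The firm shuts down for any P below €6.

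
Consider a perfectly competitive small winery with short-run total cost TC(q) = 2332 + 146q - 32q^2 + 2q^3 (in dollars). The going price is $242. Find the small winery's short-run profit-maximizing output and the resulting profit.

AVC = 146 - 32q + 2q^2; min AVC = $18 at q = 8. Since P = $242 ≥ min AVC, the firm produces.
MC = 146 - 64q + 6q^2. Setting P = MC and taking the root on the rising branch gives q* = 12.
TR = 242·12 = 2904. TC = 2332 + 600 = 2932. Profit = 2904 − 2932 = -$28.
By producing, the firm covers all variable cost plus $2304 of fixed cost; shutting down would lose the full $2332.

Profit = -$28 at q = 12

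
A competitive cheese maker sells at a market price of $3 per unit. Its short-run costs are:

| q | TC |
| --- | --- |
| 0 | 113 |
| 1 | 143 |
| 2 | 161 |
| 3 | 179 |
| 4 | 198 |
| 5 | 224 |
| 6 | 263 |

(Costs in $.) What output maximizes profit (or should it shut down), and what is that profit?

q = 0 (shut down); profit = -$113

Compute π = P·q − TC at each output: q=0: -113; q=1: -140; q=2: -155; q=3: -170; q=4: -186; q=5: -209; q=6: -245.
Profit is highest at q = 0. Equivalently, the lowest AVC in the table is 85/4 ≈ $21.25 at q = 4, and P = $3 falls below it — price never covers variable cost, so the firm shuts down and loses only its fixed cost.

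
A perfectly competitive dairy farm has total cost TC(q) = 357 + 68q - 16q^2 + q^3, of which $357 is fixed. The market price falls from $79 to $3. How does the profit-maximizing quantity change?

Output falls from 11 to 0 (the firm shuts down)

AVC = 68 - 16q + q^2, minimized at q = 8 where min AVC = $4. MC = 68 - 32q + 3q^2.
With P = $79 above the shutdown price, P = MC gives q = 11.
At P = $3 < min AVC = $4, price no longer covers variable cost at any output, so the firm shuts down: q = 0.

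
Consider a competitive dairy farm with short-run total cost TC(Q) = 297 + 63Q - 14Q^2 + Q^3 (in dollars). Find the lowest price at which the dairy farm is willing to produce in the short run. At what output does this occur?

Short-run supply begins at min AVC. From VC = 63Q - 14Q^2 + Q^3, AVC = 63 - 14Q + Q^2.
dAVC/dQ = -14 + 2Q = 0 gives Q = 7. min AVC = 63 - 14·7 + 7^2 = 14.
So the shutdown price is $14.

$14 per unit, at Q = 7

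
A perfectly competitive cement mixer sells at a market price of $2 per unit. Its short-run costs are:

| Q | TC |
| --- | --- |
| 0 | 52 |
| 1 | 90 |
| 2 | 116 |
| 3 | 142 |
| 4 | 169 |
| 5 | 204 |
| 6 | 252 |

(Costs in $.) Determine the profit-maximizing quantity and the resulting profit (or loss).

Q = 0 (shut down); profit = -$52

Tabulate TR − TC: Q=0: -52; Q=1: -88; Q=2: -112; Q=3: -136; Q=4: -161; Q=5: -194; Q=6: -240.
Profit is highest at Q = 0. Equivalently, the lowest AVC in the table is 117/4 ≈ $29.25 at Q = 4, and P = $2 falls below it — price never covers variable cost, so the firm shuts down and loses only its fixed cost.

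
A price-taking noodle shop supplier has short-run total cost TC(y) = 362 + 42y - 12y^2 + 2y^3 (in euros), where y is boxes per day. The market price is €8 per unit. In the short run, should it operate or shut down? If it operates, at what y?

Strip out fixed cost: VC = 42y - 12y^2 + 2y^3. Then AVC = 42 - 12y + 2y^2 and MC = 42 - 24y + 6y^2.
AVC hits its minimum where MC = AVC, at y = 3, giving min AVC = 42 - 12·3 + 2·3^2 = €24.
P = €8 lies below min AVC = €24; no output level covers variable cost.
The firm minimizes its loss by shutting down and losing only its fixed cost of €362.

Shut down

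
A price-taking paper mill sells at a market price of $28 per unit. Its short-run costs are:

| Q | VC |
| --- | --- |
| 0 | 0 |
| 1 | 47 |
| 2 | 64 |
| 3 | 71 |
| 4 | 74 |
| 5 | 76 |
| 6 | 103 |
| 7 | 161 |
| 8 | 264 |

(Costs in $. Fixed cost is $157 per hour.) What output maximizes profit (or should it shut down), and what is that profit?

Q = 6; profit = -$92

Profit at each row (π = 28Q − TC): Q=0: -157; Q=1: -176; Q=2: -165; Q=3: -144; Q=4: -119; Q=5: -93; Q=6: -92; Q=7: -122; Q=8: -197.
Profit is maximized at Q = 6. AVC there is 103/6 = $17.17 ≤ P, so producing beats shutting down (which would give -$157).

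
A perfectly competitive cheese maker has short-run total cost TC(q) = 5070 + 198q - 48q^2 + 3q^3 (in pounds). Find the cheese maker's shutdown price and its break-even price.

Shutdown price = £6; break-even price = £471

AVC = 198 - 48q + 3q^2; minimized at q = 8, giving min AVC = £6. That is the shutdown price.
ATC = 5070/q + 198 - 48q + 3q^2. Setting dATC/dq = −5070/q^2 − 48 + 6q = 0 gives q = 13 (since 6·13^3 − 48·13^2 = 5070).
min ATC = 5070/13 + 198 − 48·13 + 3·13^2 = £471. That is the break-even price.
For £6 ≤ P < £471 the firm produces at a loss; below £6 it shuts down.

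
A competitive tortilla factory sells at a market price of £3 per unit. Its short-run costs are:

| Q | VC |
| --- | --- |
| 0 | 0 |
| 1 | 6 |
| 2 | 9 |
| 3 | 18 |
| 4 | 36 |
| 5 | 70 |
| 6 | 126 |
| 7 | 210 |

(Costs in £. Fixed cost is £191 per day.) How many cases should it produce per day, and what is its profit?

Q = 0 (shut down); profit = -£191

Tabulate TR − TC: Q=0: -191; Q=1: -194; Q=2: -194; Q=3: -200; Q=4: -215; Q=5: -246; Q=6: -299; Q=7: -380.
Profit is highest at Q = 0. Equivalently, the lowest AVC in the table is 9/2 ≈ £4.50 at Q = 2, and P = £3 falls below it — price never covers variable cost, so the firm shuts down and loses only its fixed cost.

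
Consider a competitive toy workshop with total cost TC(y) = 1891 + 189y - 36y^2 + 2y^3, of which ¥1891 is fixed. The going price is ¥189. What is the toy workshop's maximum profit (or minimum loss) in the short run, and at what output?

Profit = -¥163 at y = 12

AVC = 189 - 36y + 2y^2; min AVC = ¥27 at y = 9. Since P = ¥189 ≥ min AVC, the firm produces.
With MC = 189 - 72y + 6y^2, P = MC on the upward-sloping part at y* = 12.
TR = 189·12 = 2268. TC = 1891 + 540 = 2431. Profit = 2268 − 2431 = -¥163.
Shutting down would mean losing the fixed cost of ¥1891, so operating at a loss of ¥163 is better by ¥1728.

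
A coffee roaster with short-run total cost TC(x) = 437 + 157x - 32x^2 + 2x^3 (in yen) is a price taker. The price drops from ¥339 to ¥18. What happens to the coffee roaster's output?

AVC = 157 - 32x + 2x^2, minimized at x = 8 where min AVC = ¥29. MC = 157 - 64x + 6x^2.
With P = ¥339 above the shutdown price, P = MC gives x = 13.
At P = ¥18 < min AVC = ¥29, price no longer covers variable cost at any output, so the firm shuts down: x = 0.

Output falls from 13 to 0 (the firm shuts down)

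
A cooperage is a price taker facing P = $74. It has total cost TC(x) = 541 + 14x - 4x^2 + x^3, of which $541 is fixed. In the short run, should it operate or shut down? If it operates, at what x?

Strip out fixed cost: VC = 14x - 4x^2 + x^3. Then AVC = 14 - 4x + x^2 and MC = 14 - 8x + 3x^2.
AVC hits its minimum where MC = AVC, at x = 2, giving min AVC = 14 - 4·2 + 2^2 = $10.
Since P = $74 ≥ min AVC = $10, price covers variable cost and the firm should produce.
P = MC gives -60 - 8x + 3x^2 = 0, with roots -10/3 and 6. Take the larger (rising MC): x* = 6.
Check: AVC at x = 6 is $26 ≤ P, so revenue covers variable cost.
Profit = P·x − TC = 74·6 − 697 = -$253, a loss, but smaller than the $541 fixed cost the firm would lose by shutting down.

Produce at x = 6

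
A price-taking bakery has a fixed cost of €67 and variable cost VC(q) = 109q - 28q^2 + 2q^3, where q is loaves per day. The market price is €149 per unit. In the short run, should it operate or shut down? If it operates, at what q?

Variable cost is VC = 109q - 28q^2 + 2q^3, so AVC = VC/q = 109 - 28q + 2q^2 and MC = dTC/dq = 109 - 56q + 6q^2.
AVC hits its minimum where MC = AVC, at q = 7, giving min AVC = 109 - 28·7 + 2·7^2 = €11.
Since P = €149 ≥ min AVC = €11, price covers variable cost and the firm should produce.
P = MC gives -40 - 56q + 6q^2 = 0, with roots -2/3 and 10. Take the larger (rising MC): q* = 10.
Check: AVC at q = 10 is €29 ≤ P, so revenue covers variable cost.
Profit = P·q − TC = 149·10 − 357 = €1133.

Produce at q = 10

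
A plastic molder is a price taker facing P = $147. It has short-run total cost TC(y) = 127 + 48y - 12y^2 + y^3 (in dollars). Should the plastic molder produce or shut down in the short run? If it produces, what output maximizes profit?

Produce at y = 11

Variable cost is VC = 48y - 12y^2 + y^3, so AVC = VC/y = 48 - 12y + y^2 and MC = dTC/dy = 48 - 24y + 3y^2.
The AVC parabola has its vertex at y = 12/2 = 6, where AVC = 48 - 12·6 + 6^2 = $12.
P = $147 exceeds min AVC = $12, so the firm stays open.
P = MC gives -99 - 24y + 3y^2 = 0, with roots -3 and 11. Take the larger (rising MC): y* = 11.
Check: AVC at y = 11 is $37 ≤ P, so revenue covers variable cost.
Profit = P·y − TC = 147·11 − 534 = $1083.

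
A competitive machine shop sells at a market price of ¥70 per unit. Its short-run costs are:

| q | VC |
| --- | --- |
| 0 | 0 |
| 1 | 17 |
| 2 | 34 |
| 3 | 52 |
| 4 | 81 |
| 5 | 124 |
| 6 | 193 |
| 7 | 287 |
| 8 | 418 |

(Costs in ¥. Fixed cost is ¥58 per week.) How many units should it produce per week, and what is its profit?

q = 6; profit = ¥169

Profit at each row (π = 70q − TC): q=0: -58; q=1: -5; q=2: 48; q=3: 100; q=4: 141; q=5: 168; q=6: 169; q=7: 145; q=8: 84.
Profit is maximized at q = 6. AVC there is 193/6 = ¥32.17 ≤ P, so producing beats shutting down (which would give -¥58).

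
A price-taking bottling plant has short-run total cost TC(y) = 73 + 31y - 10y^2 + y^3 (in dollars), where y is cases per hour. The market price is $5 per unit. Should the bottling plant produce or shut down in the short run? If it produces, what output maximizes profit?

Shut down

Variable cost is VC = 31y - 10y^2 + y^3, so AVC = VC/y = 31 - 10y + y^2 and MC = dTC/dy = 31 - 20y + 3y^2.
AVC is minimized where dAVC/dy = -10 + 2y = 0, at y = 5; min AVC = 31 - 10·5 + 5^2 = $6.
Since P = $5 < min AVC = $6, price fails to cover variable cost at any output.
The firm minimizes its loss by shutting down and losing only its fixed cost of $73.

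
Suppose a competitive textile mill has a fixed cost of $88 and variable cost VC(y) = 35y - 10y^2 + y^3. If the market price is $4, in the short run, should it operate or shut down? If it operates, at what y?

Strip out fixed cost: VC = 35y - 10y^2 + y^3. Then AVC = 35 - 10y + y^2 and MC = 35 - 20y + 3y^2.
The AVC parabola has its vertex at y = 10/2 = 5, where AVC = 35 - 10·5 + 5^2 = $10.
Since P = $4 < min AVC = $10, price fails to cover variable cost at any output.
The firm minimizes its loss by shutting down and losing only its fixed cost of $88.

Shut down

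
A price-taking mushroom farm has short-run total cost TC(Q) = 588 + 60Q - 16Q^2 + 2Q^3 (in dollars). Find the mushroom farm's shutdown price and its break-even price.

Shutdown price = min AVC. AVC = 60 - 16Q + 2Q^2, with vertex at Q = 4 and minimum $28.
ATC = 588/Q + 60 - 16Q + 2Q^2. Setting dATC/dQ = −588/Q^2 − 16 + 4Q = 0 gives Q = 7 (since 4·7^3 − 16·7^2 = 588).
min ATC = 588/7 + 60 − 16·7 + 2·7^2 = $130. That is the break-even price.
For $28 ≤ P < $130 the firm produces at a loss; below $28 it shuts down.

Shutdown price = $28; break-even price = $130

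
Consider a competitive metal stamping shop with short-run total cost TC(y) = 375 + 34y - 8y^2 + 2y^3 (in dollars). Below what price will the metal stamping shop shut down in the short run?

The firm shuts down when price falls below the minimum of average variable cost. AVC = VC/y = 34 - 8y + 2y^2.
dAVC/dy = -8 + 4y = 0 gives y = 2. min AVC = 34 - 8·2 + 2·2^2 = 26.
The firm shuts down for any P below $26.

$26 per unit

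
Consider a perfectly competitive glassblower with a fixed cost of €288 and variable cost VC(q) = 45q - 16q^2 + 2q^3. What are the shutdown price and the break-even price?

Shutdown price = €13; break-even price = €69

AVC = 45 - 16q + 2q^2; minimized at q = 4, giving min AVC = €13. That is the shutdown price.
ATC = 288/q + 45 - 16q + 2q^2. Setting dATC/dq = −288/q^2 − 16 + 4q = 0 gives q = 6 (since 4·6^3 − 16·6^2 = 288).
min ATC = 288/6 + 45 − 16·6 + 2·6^2 = €69. That is the break-even price.
For €13 ≤ P < €69 the firm produces at a loss; below €13 it shuts down.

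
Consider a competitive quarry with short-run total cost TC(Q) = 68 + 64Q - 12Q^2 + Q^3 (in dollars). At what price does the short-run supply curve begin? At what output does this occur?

Short-run supply begins at min AVC. From VC = 64Q - 12Q^2 + Q^3, AVC = 64 - 12Q + Q^2.
dAVC/dQ = -12 + 2Q = 0 gives Q = 6. min AVC = 64 - 12·6 + 6^2 = 28.
So the shutdown price is $28.

$28 per unit, at Q = 6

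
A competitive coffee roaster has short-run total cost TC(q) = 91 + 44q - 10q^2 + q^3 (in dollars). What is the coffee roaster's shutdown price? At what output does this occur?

$19 per unit, at q = 5

Short-run supply begins at min AVC. From VC = 44q - 10q^2 + q^3, AVC = 44 - 10q + q^2.
At the minimum of AVC, MC = AVC. MC = 44 - 20q + 3q^2; setting MC = AVC gives 2q^2 - 10q = 0, so q = 5. min AVC = 19.
So the shutdown price is $19.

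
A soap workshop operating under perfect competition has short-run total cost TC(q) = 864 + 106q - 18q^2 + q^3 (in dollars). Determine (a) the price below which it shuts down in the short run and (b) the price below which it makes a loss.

AVC = 106 - 18q + q^2; minimized at q = 9, giving min AVC = $25. That is the shutdown price.
ATC = 864/q + 106 - 18q + q^2. Setting dATC/dq = −864/q^2 − 18 + 2q = 0 gives q = 12 (since 2·12^3 − 18·12^2 = 864).
min ATC = 864/12 + 106 − 18·12 + 12^2 = $106. That is the break-even price.
Between these two prices the firm operates at a loss; above $106 it earns a profit.

Shutdown price = $25; break-even price = $106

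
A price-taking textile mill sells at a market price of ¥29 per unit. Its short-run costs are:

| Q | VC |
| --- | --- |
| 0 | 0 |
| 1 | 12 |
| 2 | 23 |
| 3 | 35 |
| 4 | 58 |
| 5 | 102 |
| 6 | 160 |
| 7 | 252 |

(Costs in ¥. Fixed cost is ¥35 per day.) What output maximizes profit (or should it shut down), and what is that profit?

Q = 4; profit = ¥23

Tabulate TR − TC: Q=0: -35; Q=1: -18; Q=2: 0; Q=3: 17; Q=4: 23; Q=5: 8; Q=6: -21; Q=7: -84.
Profit is maximized at Q = 4. AVC there is 58/4 = ¥14.50 ≤ P, so producing beats shutting down (which would give -¥35).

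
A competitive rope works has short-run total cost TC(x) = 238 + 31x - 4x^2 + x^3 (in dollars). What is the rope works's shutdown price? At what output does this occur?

Short-run supply begins at min AVC. From VC = 31x - 4x^2 + x^3, AVC = 31 - 4x + x^2.
dAVC/dx = -4 + 2x = 0 gives x = 2. min AVC = 31 - 4·2 + 2^2 = 27.
For P < $27 the firm produces nothing.

$27 per unit, at x = 2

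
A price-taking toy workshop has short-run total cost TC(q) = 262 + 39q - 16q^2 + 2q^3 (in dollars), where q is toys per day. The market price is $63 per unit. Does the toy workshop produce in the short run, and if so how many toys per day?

Strip out fixed cost: VC = 39q - 16q^2 + 2q^3. Then AVC = 39 - 16q + 2q^2 and MC = 39 - 32q + 6q^2.
AVC is minimized where dAVC/dq = -16 + 4q = 0, at q = 4; min AVC = 39 - 16·4 + 2·4^2 = $7.
P = $63 exceeds min AVC = $7, so the firm stays open.
Solving P = MC: -24 - 32q + 6q^2 = 0 ⇒ q = -2/3 or 6. On the upward-sloping branch, q* = 6.
Check: AVC at q = 6 is $15 ≤ P, so revenue covers variable cost.
Profit = P·q − TC = 63·6 − 352 = $26.

Produce at q = 6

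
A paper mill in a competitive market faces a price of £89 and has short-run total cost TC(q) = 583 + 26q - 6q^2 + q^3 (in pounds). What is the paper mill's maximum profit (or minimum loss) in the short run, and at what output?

Profit = -£191 at q = 7

AVC = 26 - 6q + q^2 has its minimum £17 at q = 3; price £89 clears that bar, so the firm operates.
MC = 26 - 12q + 3q^2. Setting P = MC and taking the root on the rising branch gives q* = 7.
TR = 89·7 = 623. TC = 583 + 231 = 814. Profit = 623 − 814 = -£191.
Shutting down would mean losing the fixed cost of £583, so operating at a loss of £191 is better by £392.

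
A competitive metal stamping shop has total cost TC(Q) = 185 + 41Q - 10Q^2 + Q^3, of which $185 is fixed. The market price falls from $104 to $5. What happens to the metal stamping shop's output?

AVC = 41 - 10Q + Q^2, minimized at Q = 5 where min AVC = $16. MC = 41 - 20Q + 3Q^2.
With P = $104 above the shutdown price, P = MC gives Q = 9.
At P = $5 < min AVC = $16, price no longer covers variable cost at any output, so the firm shuts down: Q = 0.

Output falls from 9 to 0 (the firm shuts down)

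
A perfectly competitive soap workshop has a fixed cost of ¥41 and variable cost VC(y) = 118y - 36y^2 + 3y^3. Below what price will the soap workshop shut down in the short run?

¥10 per unit

The shutdown price is the minimum of AVC. VC = 118y - 36y^2 + 3y^3, so AVC = 118 - 36y + 3y^2.
At the minimum of AVC, MC = AVC. MC = 118 - 72y + 9y^2; setting MC = AVC gives 6y^2 - 36y = 0, so y = 6. min AVC = 10.
For P < ¥10 the firm produces nothing.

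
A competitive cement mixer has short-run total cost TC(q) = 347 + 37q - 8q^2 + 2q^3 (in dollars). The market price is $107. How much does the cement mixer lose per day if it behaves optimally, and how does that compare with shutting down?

Profit = -$47 at q = 5

AVC = 37 - 8q + 2q^2 has its minimum $29 at q = 2; price $107 clears that bar, so the firm operates.
With MC = 37 - 16q + 6q^2, P = MC on the upward-sloping part at q* = 5.
TR = 107·5 = 535. TC = 347 + 235 = 582. Profit = 535 − 582 = -$47.
By producing, the firm covers all variable cost plus $300 of fixed cost; shutting down would lose the full $347.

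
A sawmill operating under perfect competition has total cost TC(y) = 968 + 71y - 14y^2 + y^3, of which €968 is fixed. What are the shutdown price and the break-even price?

AVC = 71 - 14y + y^2; minimized at y = 7, giving min AVC = €22. That is the shutdown price.
ATC = 968/y + 71 - 14y + y^2. Setting dATC/dy = −968/y^2 − 14 + 2y = 0 gives y = 11 (since 2·11^3 − 14·11^2 = 968).
min ATC = 968/11 + 71 − 14·11 + 11^2 = €126. That is the break-even price.
Between these two prices the firm operates at a loss; above €126 it earns a profit.

Shutdown price = €22; break-even price = €126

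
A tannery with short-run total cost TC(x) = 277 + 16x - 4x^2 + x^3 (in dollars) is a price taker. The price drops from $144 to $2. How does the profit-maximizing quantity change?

AVC = 16 - 4x + x^2, minimized at x = 2 where min AVC = $12. MC = 16 - 8x + 3x^2.
With P = $144 above the shutdown price, P = MC gives x = 8.
At P = $2 < min AVC = $12, price no longer covers variable cost at any output, so the firm shuts down: x = 0.

Output falls from 8 to 0 (the firm shuts down)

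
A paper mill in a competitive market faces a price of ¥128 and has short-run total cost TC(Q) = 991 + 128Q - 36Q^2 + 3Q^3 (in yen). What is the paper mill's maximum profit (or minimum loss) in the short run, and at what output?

Profit = -¥223 at Q = 8

AVC = 128 - 36Q + 3Q^2 has its minimum ¥20 at Q = 6; price ¥128 clears that bar, so the firm operates.
MC = 128 - 72Q + 9Q^2. Setting P = MC and taking the root on the rising branch gives Q* = 8.
TR = 128·8 = 1024. TC = 991 + 256 = 1247. Profit = 1024 − 1247 = -¥223.
Shutting down would mean losing the fixed cost of ¥991, so operating at a loss of ¥223 is better by ¥768.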